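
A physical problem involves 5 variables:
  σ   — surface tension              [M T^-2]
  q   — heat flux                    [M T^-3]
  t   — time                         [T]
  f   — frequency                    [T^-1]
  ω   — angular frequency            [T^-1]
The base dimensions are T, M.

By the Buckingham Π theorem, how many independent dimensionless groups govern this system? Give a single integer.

Write exponents as rows T,M / cols σ,q,t,f,ω:
  T: [-2 -3  1 -1 -1]
  M: [ 1  1  0  0  0]
Row reduction gives pivot columns σ,q; rank = 2
5 vars − rank 2 = 3 Π groups

3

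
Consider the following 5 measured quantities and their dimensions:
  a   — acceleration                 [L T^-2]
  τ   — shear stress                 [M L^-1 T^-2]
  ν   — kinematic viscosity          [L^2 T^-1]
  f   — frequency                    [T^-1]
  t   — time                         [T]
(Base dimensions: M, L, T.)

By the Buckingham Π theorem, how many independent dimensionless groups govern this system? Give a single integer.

Exponent matrix [M,L,T] × [a,τ,ν,f,t]:
  M: [ 0  1  0  0  0]
  L: [ 1 -1  2  0  0]
  T: [-2 -2 -1 -1  1]
Echelon form has 3 nonzero rows (pivots: a,τ,ν)
n=5, r=3 ⇒ 2 dimensionless groups

2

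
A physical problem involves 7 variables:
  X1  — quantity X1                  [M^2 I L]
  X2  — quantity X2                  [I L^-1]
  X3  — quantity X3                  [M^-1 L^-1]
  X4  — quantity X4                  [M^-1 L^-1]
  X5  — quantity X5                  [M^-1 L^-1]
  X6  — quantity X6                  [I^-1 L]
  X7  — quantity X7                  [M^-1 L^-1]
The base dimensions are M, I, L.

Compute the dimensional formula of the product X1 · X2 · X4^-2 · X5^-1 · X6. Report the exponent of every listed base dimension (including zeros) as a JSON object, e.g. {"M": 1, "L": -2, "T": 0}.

Exponent matrix [M,I,L] × [X1,X2,X3,X4,X5,X6,X7]:
  M: [ 2  0 -1 -1 -1  0 -1]
  I: [ 1  1  0  0  0 -1  0]
  L: [ 1 -1 -1 -1 -1  1 -1]
  [M]: (1)·2+(1)·0+(-2)·-1+(-1)·-1+(1)·0 = 5
  [I]: (1)·1+(1)·1+(-2)·0+(-1)·0+(1)·-1 = 1
  [L]: (1)·1+(1)·-1+(-2)·-1+(-1)·-1+(1)·1 = 4
⇒ M^5 I L^4

{"M": 5, "I": 1, "L": 4}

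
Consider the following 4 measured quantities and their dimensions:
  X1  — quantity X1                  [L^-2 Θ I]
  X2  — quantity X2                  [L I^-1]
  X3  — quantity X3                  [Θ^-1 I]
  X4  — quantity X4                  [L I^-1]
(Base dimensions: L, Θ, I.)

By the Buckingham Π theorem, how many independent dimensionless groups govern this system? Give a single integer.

Write exponents as rows L,Θ,I / cols X1,X2,X3,X4:
  L: [-2  1  0  1]
  Θ: [ 1  0 -1  0]
  I: [ 1 -1  1 -1]
RREF → pivots at {X1,X2} ⇒ r = 2
Π count = n − r = 4 − 2 = 2

2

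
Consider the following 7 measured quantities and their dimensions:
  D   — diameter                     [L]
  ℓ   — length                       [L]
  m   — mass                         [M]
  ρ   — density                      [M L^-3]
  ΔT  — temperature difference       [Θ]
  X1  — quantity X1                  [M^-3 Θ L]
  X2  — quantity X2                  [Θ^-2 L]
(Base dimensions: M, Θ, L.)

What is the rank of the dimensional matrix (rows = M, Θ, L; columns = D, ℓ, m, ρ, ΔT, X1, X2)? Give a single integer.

3

Exponent matrix [M,Θ,L] × [D,ℓ,m,ρ,ΔT,X1,X2]:
  M: [ 0  0  1  1  0 -3  0]
  Θ: [ 0  0  0  0  1  1 -2]
  L: [ 1  1  0 -3  0  1  1]
Echelon form has 3 nonzero rows (pivots: D,m,ΔT)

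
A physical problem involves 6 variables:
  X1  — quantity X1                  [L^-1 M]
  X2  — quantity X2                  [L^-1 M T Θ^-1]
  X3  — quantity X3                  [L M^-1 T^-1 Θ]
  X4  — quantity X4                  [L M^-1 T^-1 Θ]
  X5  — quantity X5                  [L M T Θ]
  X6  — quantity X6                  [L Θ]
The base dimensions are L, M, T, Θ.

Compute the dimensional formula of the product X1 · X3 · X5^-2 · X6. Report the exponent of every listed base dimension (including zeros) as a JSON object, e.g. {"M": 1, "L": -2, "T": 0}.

{"L": -1, "M": -2, "T": -3, "Θ": 0}

Write exponents as rows L,M,T,Θ / cols X1,X2,X3,X4,X5,X6:
  L: [-1 -1  1  1  1  1]
  M: [ 1  1 -1 -1  1  0]
  T: [ 0  1 -1 -1  1  0]
  Θ: [ 0 -1  1  1  1  1]
  [L]: (1)·-1+(1)·1+(-2)·1+(1)·1 = -1
  [M]: (1)·1+(1)·-1+(-2)·1+(1)·0 = -2
  [T]: (1)·0+(1)·-1+(-2)·1+(1)·0 = -3
  [Θ]: (1)·0+(1)·1+(-2)·1+(1)·1 = 0
⇒ L^-1 M^-2 T^-3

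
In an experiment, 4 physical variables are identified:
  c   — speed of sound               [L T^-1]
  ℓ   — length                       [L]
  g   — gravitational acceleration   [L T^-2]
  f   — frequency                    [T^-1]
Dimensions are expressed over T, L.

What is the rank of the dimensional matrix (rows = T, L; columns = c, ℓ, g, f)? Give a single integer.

Dimensional matrix (T×L by c×ℓ×g×f):
  T: [-1  0 -2 -1]
  L: [ 1  1  1  0]
Echelon form has 2 nonzero rows (pivots: c,ℓ)

2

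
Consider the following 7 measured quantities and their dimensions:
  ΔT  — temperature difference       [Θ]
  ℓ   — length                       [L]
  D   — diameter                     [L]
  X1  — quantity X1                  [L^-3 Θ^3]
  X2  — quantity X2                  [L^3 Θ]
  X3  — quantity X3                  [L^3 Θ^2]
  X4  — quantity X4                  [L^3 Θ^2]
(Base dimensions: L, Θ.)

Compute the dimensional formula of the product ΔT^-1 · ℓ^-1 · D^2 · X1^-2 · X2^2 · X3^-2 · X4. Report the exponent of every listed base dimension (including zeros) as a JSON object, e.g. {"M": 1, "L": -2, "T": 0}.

Exponent matrix [L,Θ] × [ΔT,ℓ,D,X1,X2,X3,X4]:
  L: [ 0  1  1 -3  3  3  3]
  Θ: [ 1  0  0  3  1  2  2]
  [L]: (-1)·0+(-1)·1+(2)·1+(-2)·-3+(2)·3+(-2)·3+(1)·3 = 10
  [Θ]: (-1)·1+(-1)·0+(2)·0+(-2)·3+(2)·1+(-2)·2+(1)·2 = -7
⇒ L^10 Θ^-7

{"L": 10, "Θ": -7}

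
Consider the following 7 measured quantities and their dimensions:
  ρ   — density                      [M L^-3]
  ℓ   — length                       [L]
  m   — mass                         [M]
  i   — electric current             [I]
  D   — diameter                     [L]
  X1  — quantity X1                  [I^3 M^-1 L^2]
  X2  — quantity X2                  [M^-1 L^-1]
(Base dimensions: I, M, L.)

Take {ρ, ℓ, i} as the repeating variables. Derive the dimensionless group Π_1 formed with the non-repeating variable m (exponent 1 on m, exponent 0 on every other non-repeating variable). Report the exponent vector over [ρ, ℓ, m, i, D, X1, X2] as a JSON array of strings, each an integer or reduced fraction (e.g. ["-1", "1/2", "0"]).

Exponent matrix [I,M,L] × [ρ,ℓ,m,i,D,X1,X2]:
  I: [ 0  0  0  1  0  3  0]
  M: [ 1  0  1  0  0 -1 -1]
  L: [-3  1  0  0  1  2 -1]
Echelon form has 3 nonzero rows (pivots: ρ,ℓ,i)
Pivot set = {ρ,ℓ,i}, free = {m,D,X1,X2}
RREF:
  r0: [   1    0    1    0    0   -1   -1]
  r1: [   0    1    3    0    1   -1   -4]
  r2: [   0    0    0    1    0    3    0]
Fix exponent of m at 1, D at 0, X1 at 0, X2 at 0; solve each RREF row for its pivot's exponent:
  r0: exp(ρ) + (1)·1 = 0 ⇒ exp(ρ) = -1
  r1: exp(ℓ) + (3)·1 = 0 ⇒ exp(ℓ) = -3
  r2: exp(i) + (0)·1 = 0 ⇒ exp(i) = 0
Π_1 = ρ^-1 · ℓ^-3 · m

["-1", "-3", "1", "0", "0", "0", "0"]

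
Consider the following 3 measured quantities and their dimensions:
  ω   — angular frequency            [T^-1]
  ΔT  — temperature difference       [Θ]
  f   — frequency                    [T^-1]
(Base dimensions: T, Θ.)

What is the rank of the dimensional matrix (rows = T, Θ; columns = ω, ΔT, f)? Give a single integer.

2

Exponent matrix [T,Θ] × [ω,ΔT,f]:
  T: [-1  0 -1]
  Θ: [ 0  1  0]
Row reduction gives pivot columns ω,ΔT; rank = 2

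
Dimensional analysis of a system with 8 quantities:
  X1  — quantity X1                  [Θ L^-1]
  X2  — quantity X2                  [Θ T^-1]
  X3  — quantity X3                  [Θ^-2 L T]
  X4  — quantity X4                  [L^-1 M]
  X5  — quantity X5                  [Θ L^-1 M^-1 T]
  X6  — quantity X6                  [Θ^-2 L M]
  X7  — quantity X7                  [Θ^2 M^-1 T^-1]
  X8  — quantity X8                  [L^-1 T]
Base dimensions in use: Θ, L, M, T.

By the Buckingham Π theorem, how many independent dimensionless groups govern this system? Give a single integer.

Write exponents as rows Θ,L,M,T / cols X1,X2,X3,X4,X5,X6,X7,X8:
  Θ: [ 1  1 -2  0  1 -2  2  0]
  L: [-1  0  1 -1 -1  1  0 -1]
  M: [ 0  0  0  1 -1  1 -1  0]
  T: [ 0 -1  1  0  1  0 -1  1]
Echelon form has 3 nonzero rows (pivots: X1,X2,X4)
Π count = n − r = 8 − 3 = 5

5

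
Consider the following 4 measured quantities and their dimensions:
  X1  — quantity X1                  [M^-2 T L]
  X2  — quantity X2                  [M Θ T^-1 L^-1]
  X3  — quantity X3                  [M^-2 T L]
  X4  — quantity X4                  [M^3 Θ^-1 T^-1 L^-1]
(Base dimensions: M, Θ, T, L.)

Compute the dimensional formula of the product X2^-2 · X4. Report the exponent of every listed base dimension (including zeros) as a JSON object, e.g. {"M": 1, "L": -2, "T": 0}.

Write exponents as rows M,Θ,T,L / cols X1,X2,X3,X4:
  M: [-2  1 -2  3]
  Θ: [ 0  1  0 -1]
  T: [ 1 -1  1 -1]
  L: [ 1 -1  1 -1]
  [M]: (-2)·1+(1)·3 = 1
  [Θ]: (-2)·1+(1)·-1 = -3
  [T]: (-2)·-1+(1)·-1 = 1
  [L]: (-2)·-1+(1)·-1 = 1
⇒ M Θ^-3 T L

{"M": 1, "Θ": -3, "T": 1, "L": 1}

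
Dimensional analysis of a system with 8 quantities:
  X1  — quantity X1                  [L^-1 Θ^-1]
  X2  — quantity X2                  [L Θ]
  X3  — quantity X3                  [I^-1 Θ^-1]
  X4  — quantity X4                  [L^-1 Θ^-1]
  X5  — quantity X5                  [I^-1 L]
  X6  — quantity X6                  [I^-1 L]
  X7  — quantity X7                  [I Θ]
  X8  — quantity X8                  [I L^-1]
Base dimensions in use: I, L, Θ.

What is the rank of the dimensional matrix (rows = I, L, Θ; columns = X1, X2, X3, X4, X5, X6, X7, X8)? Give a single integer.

2

Write exponents as rows I,L,Θ / cols X1,X2,X3,X4,X5,X6,X7,X8:
  I: [ 0  0 -1  0 -1 -1  1  1]
  L: [-1  1  0 -1  1  1  0 -1]
  Θ: [-1  1 -1 -1  0  0  1  0]
Echelon form has 2 nonzero rows (pivots: X1,X3)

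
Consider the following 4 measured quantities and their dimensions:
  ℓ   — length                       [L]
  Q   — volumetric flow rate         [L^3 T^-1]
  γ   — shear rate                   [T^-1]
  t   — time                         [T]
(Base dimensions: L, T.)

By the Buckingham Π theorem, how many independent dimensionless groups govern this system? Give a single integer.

2

Write exponents as rows L,T / cols ℓ,Q,γ,t:
  L: [ 1  3  0  0]
  T: [ 0 -1 -1  1]
Echelon form has 2 nonzero rows (pivots: ℓ,Q)
n=4, r=2 ⇒ 2 dimensionless groups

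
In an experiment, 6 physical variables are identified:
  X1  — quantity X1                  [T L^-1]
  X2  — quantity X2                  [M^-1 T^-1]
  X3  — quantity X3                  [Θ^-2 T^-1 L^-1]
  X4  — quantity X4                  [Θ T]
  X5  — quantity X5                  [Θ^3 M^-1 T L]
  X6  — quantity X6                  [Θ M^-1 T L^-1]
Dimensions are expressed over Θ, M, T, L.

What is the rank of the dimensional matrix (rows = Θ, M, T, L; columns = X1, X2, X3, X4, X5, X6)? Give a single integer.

3

Exponent matrix [Θ,M,T,L] × [X1,X2,X3,X4,X5,X6]:
  Θ: [ 0  0 -2  1  3  1]
  M: [ 0 -1  0  0 -1 -1]
  T: [ 1 -1 -1  1  1  1]
  L: [-1  0 -1  0  1 -1]
Echelon form has 3 nonzero rows (pivots: X1,X2,X3)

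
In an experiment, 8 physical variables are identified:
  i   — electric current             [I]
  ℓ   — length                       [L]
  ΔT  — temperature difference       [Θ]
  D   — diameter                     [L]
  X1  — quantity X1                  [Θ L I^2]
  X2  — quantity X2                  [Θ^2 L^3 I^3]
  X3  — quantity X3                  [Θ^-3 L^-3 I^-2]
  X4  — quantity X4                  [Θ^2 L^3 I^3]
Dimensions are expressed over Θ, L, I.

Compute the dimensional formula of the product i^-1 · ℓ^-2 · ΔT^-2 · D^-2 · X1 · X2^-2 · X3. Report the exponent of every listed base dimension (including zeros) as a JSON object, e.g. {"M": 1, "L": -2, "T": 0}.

{"Θ": -8, "L": -12, "I": -7}

Exponent matrix [Θ,L,I] × [i,ℓ,ΔT,D,X1,X2,X3,X4]:
  Θ: [ 0  0  1  0  1  2 -3  2]
  L: [ 0  1  0  1  1  3 -3  3]
  I: [ 1  0  0  0  2  3 -2  3]
  [Θ]: (-1)·0+(-2)·0+(-2)·1+(-2)·0+(1)·1+(-2)·2+(1)·-3 = -8
  [L]: (-1)·0+(-2)·1+(-2)·0+(-2)·1+(1)·1+(-2)·3+(1)·-3 = -12
  [I]: (-1)·1+(-2)·0+(-2)·0+(-2)·0+(1)·2+(-2)·3+(1)·-2 = -7
⇒ Θ^-8 L^-12 I^-7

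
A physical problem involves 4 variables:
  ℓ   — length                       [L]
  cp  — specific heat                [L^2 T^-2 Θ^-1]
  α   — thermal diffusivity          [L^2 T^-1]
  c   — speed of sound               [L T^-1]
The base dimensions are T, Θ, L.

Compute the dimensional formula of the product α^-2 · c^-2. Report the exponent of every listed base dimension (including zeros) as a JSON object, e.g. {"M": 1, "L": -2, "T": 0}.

Exponent matrix [T,Θ,L] × [ℓ,cp,α,c]:
  T: [ 0 -2 -1 -1]
  Θ: [ 0 -1  0  0]
  L: [ 1  2  2  1]
  [T]: (-2)·-1+(-2)·-1 = 4
  [Θ]: (-2)·0+(-2)·0 = 0
  [L]: (-2)·2+(-2)·1 = -6
⇒ T^4 L^-6

{"T": 4, "Θ": 0, "L": -6}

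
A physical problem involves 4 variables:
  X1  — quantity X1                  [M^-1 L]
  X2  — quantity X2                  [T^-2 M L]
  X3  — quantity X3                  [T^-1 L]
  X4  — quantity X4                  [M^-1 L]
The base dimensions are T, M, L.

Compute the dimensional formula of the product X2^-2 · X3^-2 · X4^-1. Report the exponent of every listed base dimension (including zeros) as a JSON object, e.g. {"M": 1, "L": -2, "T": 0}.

Dimensional matrix (T×M×L by X1×X2×X3×X4):
  T: [ 0 -2 -1  0]
  M: [-1  1  0 -1]
  L: [ 1  1  1  1]
  [T]: (-2)·-2+(-2)·-1+(-1)·0 = 6
  [M]: (-2)·1+(-2)·0+(-1)·-1 = -1
  [L]: (-2)·1+(-2)·1+(-1)·1 = -5
⇒ T^6 M^-1 L^-5

{"T": 6, "M": -1, "L": -5}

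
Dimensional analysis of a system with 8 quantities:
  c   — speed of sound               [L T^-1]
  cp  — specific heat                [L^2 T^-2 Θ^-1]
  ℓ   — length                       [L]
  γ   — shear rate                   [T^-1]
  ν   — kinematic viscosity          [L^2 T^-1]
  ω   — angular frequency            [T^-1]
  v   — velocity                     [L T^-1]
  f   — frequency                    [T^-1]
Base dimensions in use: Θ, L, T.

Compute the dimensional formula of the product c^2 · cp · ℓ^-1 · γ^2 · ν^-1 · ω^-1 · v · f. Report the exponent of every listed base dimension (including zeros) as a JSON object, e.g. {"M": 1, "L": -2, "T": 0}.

Write exponents as rows Θ,L,T / cols c,cp,ℓ,γ,ν,ω,v,f:
  Θ: [ 0 -1  0  0  0  0  0  0]
  L: [ 1  2  1  0  2  0  1  0]
  T: [-1 -2  0 -1 -1 -1 -1 -1]
  [Θ]: (2)·0+(1)·-1+(-1)·0+(2)·0+(-1)·0+(-1)·0+(1)·0+(1)·0 = -1
  [L]: (2)·1+(1)·2+(-1)·1+(2)·0+(-1)·2+(-1)·0+(1)·1+(1)·0 = 2
  [T]: (2)·-1+(1)·-2+(-1)·0+(2)·-1+(-1)·-1+(-1)·-1+(1)·-1+(1)·-1 = -6
⇒ Θ^-1 L^2 T^-6

{"Θ": -1, "L": 2, "T": -6}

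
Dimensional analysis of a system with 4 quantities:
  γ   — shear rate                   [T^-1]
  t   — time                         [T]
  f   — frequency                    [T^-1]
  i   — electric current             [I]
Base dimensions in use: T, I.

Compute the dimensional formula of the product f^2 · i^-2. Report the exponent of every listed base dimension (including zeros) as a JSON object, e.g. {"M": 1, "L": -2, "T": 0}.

{"T": -2, "I": -2}

Dimensional matrix (T×I by γ×t×f×i):
  T: [-1  1 -1  0]
  I: [ 0  0  0  1]
  [T]: (2)·-1+(-2)·0 = -2
  [I]: (2)·0+(-2)·1 = -2
⇒ T^-2 I^-2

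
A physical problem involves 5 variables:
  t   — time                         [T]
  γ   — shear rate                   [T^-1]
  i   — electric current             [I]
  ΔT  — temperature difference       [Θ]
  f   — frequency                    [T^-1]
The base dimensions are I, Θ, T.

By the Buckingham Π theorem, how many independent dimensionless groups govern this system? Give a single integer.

2

Dimensional matrix (I×Θ×T by t×γ×i×ΔT×f):
  I: [ 0  0  1  0  0]
  Θ: [ 0  0  0  1  0]
  T: [ 1 -1  0  0 -1]
RREF → pivots at {t,i,ΔT} ⇒ r = 3
5 vars − rank 3 = 2 Π groups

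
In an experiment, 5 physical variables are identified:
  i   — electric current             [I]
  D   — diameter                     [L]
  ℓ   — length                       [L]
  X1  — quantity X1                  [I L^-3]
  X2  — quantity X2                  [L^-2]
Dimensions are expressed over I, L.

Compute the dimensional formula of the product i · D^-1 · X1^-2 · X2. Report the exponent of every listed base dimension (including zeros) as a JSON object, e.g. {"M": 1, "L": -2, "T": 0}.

Dimensional matrix (I×L by i×D×ℓ×X1×X2):
  I: [ 1  0  0  1  0]
  L: [ 0  1  1 -3 -2]
  [I]: (1)·1+(-1)·0+(-2)·1+(1)·0 = -1
  [L]: (1)·0+(-1)·1+(-2)·-3+(1)·-2 = 3
⇒ I^-1 L^3

{"I": -1, "L": 3}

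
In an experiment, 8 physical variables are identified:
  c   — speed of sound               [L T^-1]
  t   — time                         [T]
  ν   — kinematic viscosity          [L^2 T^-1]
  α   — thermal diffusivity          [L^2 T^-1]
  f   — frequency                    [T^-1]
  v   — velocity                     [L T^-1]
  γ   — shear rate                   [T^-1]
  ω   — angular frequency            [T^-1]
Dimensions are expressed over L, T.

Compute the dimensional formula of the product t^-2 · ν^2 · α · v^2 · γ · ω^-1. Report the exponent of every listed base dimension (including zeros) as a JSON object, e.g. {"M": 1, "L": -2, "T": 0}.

{"L": 8, "T": -7}

Write exponents as rows L,T / cols c,t,ν,α,f,v,γ,ω:
  L: [ 1  0  2  2  0  1  0  0]
  T: [-1  1 -1 -1 -1 -1 -1 -1]
  [L]: (-2)·0+(2)·2+(1)·2+(2)·1+(1)·0+(-1)·0 = 8
  [T]: (-2)·1+(2)·-1+(1)·-1+(2)·-1+(1)·-1+(-1)·-1 = -7
⇒ L^8 T^-7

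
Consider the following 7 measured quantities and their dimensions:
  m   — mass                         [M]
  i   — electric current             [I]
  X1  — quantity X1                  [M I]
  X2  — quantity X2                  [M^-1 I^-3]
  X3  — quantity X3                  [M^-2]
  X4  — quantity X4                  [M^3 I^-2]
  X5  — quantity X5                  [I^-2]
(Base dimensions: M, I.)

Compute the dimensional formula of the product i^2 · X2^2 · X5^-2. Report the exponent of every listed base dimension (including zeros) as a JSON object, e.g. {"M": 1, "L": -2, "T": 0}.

{"M": -2, "I": 0}

Dimensional matrix (M×I by m×i×X1×X2×X3×X4×X5):
  M: [ 1  0  1 -1 -2  3  0]
  I: [ 0  1  1 -3  0 -2 -2]
  [M]: (2)·0+(2)·-1+(-2)·0 = -2
  [I]: (2)·1+(2)·-3+(-2)·-2 = 0
⇒ M^-2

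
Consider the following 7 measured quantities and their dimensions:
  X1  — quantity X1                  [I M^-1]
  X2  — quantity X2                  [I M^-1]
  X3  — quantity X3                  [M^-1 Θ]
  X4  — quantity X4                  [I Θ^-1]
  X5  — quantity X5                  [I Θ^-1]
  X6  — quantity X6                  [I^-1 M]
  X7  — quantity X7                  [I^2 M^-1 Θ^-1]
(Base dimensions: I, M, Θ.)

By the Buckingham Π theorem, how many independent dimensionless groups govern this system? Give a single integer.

Exponent matrix [I,M,Θ] × [X1,X2,X3,X4,X5,X6,X7]:
  I: [ 1  1  0  1  1 -1  2]
  M: [-1 -1 -1  0  0  1 -1]
  Θ: [ 0  0  1 -1 -1  0 -1]
RREF → pivots at {X1,X3} ⇒ r = 2
n=7, r=2 ⇒ 5 dimensionless groups

5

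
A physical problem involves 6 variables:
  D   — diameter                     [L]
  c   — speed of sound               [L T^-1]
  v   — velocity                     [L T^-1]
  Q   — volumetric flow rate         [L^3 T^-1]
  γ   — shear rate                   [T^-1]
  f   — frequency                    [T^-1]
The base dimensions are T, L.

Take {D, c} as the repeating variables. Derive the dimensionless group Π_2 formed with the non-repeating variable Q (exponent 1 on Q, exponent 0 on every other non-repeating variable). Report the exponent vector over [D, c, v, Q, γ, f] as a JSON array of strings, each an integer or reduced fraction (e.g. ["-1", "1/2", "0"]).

Exponent matrix [T,L] × [D,c,v,Q,γ,f]:
  T: [ 0 -1 -1 -1 -1 -1]
  L: [ 1  1  1  3  0  0]
Echelon form has 2 nonzero rows (pivots: D,c)
Pivot set = {D,c}, free = {v,Q,γ,f}
RREF:
  r0: [   1    0    0    2   -1   -1]
  r1: [   0    1    1    1    1    1]
Fix exponent of Q at 1, v at 0, γ at 0, f at 0; solve each RREF row for its pivot's exponent:
  r0: exp(D) + (2)·1 = 0 ⇒ exp(D) = -2
  r1: exp(c) + (1)·1 = 0 ⇒ exp(c) = -1
Π_2 = D^-2 · c^-1 · Q

["-2", "-1", "0", "1", "0", "0"]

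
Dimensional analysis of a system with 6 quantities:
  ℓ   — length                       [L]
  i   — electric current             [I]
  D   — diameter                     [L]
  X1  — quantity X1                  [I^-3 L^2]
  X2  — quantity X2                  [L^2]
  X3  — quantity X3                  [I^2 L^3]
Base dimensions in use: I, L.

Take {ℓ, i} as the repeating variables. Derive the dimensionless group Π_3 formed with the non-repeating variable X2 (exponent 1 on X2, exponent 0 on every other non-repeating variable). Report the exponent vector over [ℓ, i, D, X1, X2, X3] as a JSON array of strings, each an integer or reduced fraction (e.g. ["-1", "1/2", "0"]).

Dimensional matrix (I×L by ℓ×i×D×X1×X2×X3):
  I: [ 0  1  0 -3  0  2]
  L: [ 1  0  1  2  2  3]
RREF → pivots at {ℓ,i} ⇒ r = 2
Pivot set = {ℓ,i}, free = {D,X1,X2,X3}
RREF:
  r0: [   1    0    1    2    2    3]
  r1: [   0    1    0   -3    0    2]
Fix exponent of X2 at 1, D at 0, X1 at 0, X3 at 0; solve each RREF row for its pivot's exponent:
  r0: exp(ℓ) + (2)·1 = 0 ⇒ exp(ℓ) = -2
  r1: exp(i) + (0)·1 = 0 ⇒ exp(i) = 0
Π_3 = ℓ^-2 · X2

["-2", "0", "0", "0", "1", "0"]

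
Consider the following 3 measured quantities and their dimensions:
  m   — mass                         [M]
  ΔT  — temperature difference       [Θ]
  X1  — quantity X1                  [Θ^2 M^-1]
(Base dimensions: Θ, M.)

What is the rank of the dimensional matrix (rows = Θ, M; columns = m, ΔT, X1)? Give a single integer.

2

Dimensional matrix (Θ×M by m×ΔT×X1):
  Θ: [ 0  1  2]
  M: [ 1  0 -1]
Row reduction gives pivot columns m,ΔT; rank = 2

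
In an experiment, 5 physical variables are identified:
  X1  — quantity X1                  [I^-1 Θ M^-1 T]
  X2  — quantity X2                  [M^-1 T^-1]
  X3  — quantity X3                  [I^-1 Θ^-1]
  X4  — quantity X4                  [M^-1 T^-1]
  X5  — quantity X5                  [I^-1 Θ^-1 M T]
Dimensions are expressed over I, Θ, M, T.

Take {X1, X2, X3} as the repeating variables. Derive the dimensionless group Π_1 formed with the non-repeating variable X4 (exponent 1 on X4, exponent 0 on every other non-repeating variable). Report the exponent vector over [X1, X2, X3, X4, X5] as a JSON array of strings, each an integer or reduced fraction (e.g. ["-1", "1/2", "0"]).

Write exponents as rows I,Θ,M,T / cols X1,X2,X3,X4,X5:
  I: [-1  0 -1  0 -1]
  Θ: [ 1  0 -1  0 -1]
  M: [-1 -1  0 -1  1]
  T: [ 1 -1  0 -1  1]
RREF → pivots at {X1,X2,X3} ⇒ r = 3
Pivot set = {X1,X2,X3}, free = {X4,X5}
RREF:
  r0: [   1    0    0    0    0]
  r1: [   0    1    0    1   -1]
  r2: [   0    0    1    0    1]
  r3: [   0    0    0    0    0]
Fix exponent of X4 at 1, X5 at 0; solve each RREF row for its pivot's exponent:
  r0: exp(X1) + (0)·1 = 0 ⇒ exp(X1) = 0
  r1: exp(X2) + (1)·1 = 0 ⇒ exp(X2) = -1
  r2: exp(X3) + (0)·1 = 0 ⇒ exp(X3) = 0
Π_1 = X2^-1 · X4

["0", "-1", "0", "1", "0"]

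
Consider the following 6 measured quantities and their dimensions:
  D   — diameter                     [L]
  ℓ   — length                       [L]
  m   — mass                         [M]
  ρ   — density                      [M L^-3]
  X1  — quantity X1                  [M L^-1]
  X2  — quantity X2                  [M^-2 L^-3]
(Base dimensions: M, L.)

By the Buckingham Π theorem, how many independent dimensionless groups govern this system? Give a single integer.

4

Write exponents as rows M,L / cols D,ℓ,m,ρ,X1,X2:
  M: [ 0  0  1  1  1 -2]
  L: [ 1  1  0 -3 -1 -3]
Echelon form has 2 nonzero rows (pivots: D,m)
n=6, r=2 ⇒ 4 dimensionless groups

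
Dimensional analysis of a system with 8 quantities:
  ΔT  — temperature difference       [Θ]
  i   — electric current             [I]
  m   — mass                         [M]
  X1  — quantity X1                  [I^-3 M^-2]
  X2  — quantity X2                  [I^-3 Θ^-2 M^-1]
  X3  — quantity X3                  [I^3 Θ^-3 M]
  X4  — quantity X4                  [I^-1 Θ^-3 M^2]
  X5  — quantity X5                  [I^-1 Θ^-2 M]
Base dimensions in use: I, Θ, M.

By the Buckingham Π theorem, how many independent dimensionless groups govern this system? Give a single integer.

5

Write exponents as rows I,Θ,M / cols ΔT,i,m,X1,X2,X3,X4,X5:
  I: [ 0  1  0 -3 -3  3 -1 -1]
  Θ: [ 1  0  0  0 -2 -3 -3 -2]
  M: [ 0  0  1 -2 -1  1  2  1]
RREF → pivots at {ΔT,i,m} ⇒ r = 3
n=8, r=3 ⇒ 5 dimensionless groups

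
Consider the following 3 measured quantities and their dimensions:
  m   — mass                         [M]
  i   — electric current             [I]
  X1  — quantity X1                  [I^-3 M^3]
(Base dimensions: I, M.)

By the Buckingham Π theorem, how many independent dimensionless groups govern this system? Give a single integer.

Dimensional matrix (I×M by m×i×X1):
  I: [ 0  1 -3]
  M: [ 1  0  3]
Echelon form has 2 nonzero rows (pivots: m,i)
3 vars − rank 2 = 1 Π group

1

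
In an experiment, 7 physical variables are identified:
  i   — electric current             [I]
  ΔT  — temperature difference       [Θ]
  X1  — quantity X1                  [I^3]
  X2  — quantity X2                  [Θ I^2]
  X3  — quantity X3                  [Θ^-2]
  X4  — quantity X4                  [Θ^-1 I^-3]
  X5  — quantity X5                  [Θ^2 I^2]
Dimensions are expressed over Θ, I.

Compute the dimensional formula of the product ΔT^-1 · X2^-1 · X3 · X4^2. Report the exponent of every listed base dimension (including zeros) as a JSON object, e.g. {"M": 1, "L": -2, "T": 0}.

{"Θ": -6, "I": -8}

Exponent matrix [Θ,I] × [i,ΔT,X1,X2,X3,X4,X5]:
  Θ: [ 0  1  0  1 -2 -1  2]
  I: [ 1  0  3  2  0 -3  2]
  [Θ]: (-1)·1+(-1)·1+(1)·-2+(2)·-1 = -6
  [I]: (-1)·0+(-1)·2+(1)·0+(2)·-3 = -8
⇒ Θ^-6 I^-8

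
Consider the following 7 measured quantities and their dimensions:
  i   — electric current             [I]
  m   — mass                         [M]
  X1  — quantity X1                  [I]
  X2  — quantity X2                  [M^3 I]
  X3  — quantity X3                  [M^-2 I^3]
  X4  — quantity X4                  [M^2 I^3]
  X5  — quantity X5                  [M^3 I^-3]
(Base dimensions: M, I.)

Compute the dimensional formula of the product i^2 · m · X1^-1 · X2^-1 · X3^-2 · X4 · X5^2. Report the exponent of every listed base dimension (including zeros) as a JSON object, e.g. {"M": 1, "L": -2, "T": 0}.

{"M": 10, "I": -9}

Write exponents as rows M,I / cols i,m,X1,X2,X3,X4,X5:
  M: [ 0  1  0  3 -2  2  3]
  I: [ 1  0  1  1  3  3 -3]
  [M]: (2)·0+(1)·1+(-1)·0+(-1)·3+(-2)·-2+(1)·2+(2)·3 = 10
  [I]: (2)·1+(1)·0+(-1)·1+(-1)·1+(-2)·3+(1)·3+(2)·-3 = -9
⇒ M^10 I^-9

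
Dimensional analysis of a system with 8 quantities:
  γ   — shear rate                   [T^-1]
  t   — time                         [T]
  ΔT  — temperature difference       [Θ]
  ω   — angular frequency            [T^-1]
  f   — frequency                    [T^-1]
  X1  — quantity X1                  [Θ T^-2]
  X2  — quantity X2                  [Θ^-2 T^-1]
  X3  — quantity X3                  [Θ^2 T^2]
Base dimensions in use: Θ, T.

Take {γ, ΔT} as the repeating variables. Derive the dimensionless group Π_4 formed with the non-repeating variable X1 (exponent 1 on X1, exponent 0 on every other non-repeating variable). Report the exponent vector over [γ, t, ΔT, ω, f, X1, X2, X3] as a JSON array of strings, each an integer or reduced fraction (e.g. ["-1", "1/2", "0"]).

["-2", "0", "-1", "0", "0", "1", "0", "0"]

Dimensional matrix (Θ×T by γ×t×ΔT×ω×f×X1×X2×X3):
  Θ: [ 0  0  1  0  0  1 -2  2]
  T: [-1  1  0 -1 -1 -2 -1  2]
RREF → pivots at {γ,ΔT} ⇒ r = 2
Repeat: γ,ΔT; free: t,ω,f,X1,X2,X3
RREF:
  r0: [   1   -1    0    1    1    2    1   -2]
  r1: [   0    0    1    0    0    1   -2    2]
Fix exponent of X1 at 1, t at 0, ω at 0, f at 0, X2 at 0, X3 at 0; solve each RREF row for its pivot's exponent:
  r0: exp(γ) + (2)·1 = 0 ⇒ exp(γ) = -2
  r1: exp(ΔT) + (1)·1 = 0 ⇒ exp(ΔT) = -1
Π_4 = γ^-2 · ΔT^-1 · X1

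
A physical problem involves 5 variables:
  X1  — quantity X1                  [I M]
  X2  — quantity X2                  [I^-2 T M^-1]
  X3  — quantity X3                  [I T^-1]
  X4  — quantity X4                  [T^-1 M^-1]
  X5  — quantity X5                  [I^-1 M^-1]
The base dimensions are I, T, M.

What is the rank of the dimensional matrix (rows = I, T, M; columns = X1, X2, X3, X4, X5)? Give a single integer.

2

Write exponents as rows I,T,M / cols X1,X2,X3,X4,X5:
  I: [ 1 -2  1  0 -1]
  T: [ 0  1 -1 -1  0]
  M: [ 1 -1  0 -1 -1]
Echelon form has 2 nonzero rows (pivots: X1,X2)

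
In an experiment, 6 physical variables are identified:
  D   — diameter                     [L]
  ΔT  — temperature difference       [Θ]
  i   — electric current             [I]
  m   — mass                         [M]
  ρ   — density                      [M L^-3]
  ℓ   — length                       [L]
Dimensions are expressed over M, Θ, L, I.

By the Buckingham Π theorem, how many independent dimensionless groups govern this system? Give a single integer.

2

Dimensional matrix (M×Θ×L×I by D×ΔT×i×m×ρ×ℓ):
  M: [ 0  0  0  1  1  0]
  Θ: [ 0  1  0  0  0  0]
  L: [ 1  0  0  0 -3  1]
  I: [ 0  0  1  0  0  0]
RREF → pivots at {D,ΔT,i,m} ⇒ r = 4
n=6, r=4 ⇒ 2 dimensionless groups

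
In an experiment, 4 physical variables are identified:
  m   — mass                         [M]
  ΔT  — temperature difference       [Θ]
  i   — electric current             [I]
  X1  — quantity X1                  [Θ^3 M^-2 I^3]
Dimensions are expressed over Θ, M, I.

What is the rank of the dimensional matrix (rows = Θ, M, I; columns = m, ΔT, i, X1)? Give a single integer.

Exponent matrix [Θ,M,I] × [m,ΔT,i,X1]:
  Θ: [ 0  1  0  3]
  M: [ 1  0  0 -2]
  I: [ 0  0  1  3]
Echelon form has 3 nonzero rows (pivots: m,ΔT,i)

3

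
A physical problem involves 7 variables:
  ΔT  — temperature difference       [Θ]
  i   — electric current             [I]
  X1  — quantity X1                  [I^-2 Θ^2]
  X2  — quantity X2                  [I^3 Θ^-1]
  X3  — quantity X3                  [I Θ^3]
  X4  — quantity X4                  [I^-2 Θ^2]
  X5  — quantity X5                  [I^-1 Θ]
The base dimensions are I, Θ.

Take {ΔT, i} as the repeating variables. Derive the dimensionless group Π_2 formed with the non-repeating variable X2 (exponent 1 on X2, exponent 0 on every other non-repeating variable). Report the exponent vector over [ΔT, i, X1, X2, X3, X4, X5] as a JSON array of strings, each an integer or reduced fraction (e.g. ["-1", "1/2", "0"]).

Dimensional matrix (I×Θ by ΔT×i×X1×X2×X3×X4×X5):
  I: [ 0  1 -2  3  1 -2 -1]
  Θ: [ 1  0  2 -1  3  2  1]
Echelon form has 2 nonzero rows (pivots: ΔT,i)
Pivot set = {ΔT,i}, free = {X1,X2,X3,X4,X5}
RREF:
  r0: [   1    0    2   -1    3    2    1]
  r1: [   0    1   -2    3    1   -2   -1]
Fix exponent of X2 at 1, X1 at 0, X3 at 0, X4 at 0, X5 at 0; solve each RREF row for its pivot's exponent:
  r0: exp(ΔT) + (-1)·1 = 0 ⇒ exp(ΔT) = 1
  r1: exp(i) + (3)·1 = 0 ⇒ exp(i) = -3
Π_2 = ΔT · i^-3 · X2

["1", "-3", "0", "1", "0", "0", "0"]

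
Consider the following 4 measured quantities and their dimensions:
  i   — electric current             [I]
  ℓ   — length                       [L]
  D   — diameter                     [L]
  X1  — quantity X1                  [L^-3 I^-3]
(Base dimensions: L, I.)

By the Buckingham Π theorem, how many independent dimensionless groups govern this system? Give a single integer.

2

Dimensional matrix (L×I by i×ℓ×D×X1):
  L: [ 0  1  1 -3]
  I: [ 1  0  0 -3]
RREF → pivots at {i,ℓ} ⇒ r = 2
n=4, r=2 ⇒ 2 dimensionless groups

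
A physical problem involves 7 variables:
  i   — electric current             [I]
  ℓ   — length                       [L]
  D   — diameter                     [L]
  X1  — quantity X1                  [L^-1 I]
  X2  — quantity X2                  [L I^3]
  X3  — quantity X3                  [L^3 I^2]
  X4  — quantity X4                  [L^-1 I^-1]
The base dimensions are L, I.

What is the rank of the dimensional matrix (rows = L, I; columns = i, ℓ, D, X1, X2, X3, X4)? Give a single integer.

Exponent matrix [L,I] × [i,ℓ,D,X1,X2,X3,X4]:
  L: [ 0  1  1 -1  1  3 -1]
  I: [ 1  0  0  1  3  2 -1]
Row reduction gives pivot columns i,ℓ; rank = 2

2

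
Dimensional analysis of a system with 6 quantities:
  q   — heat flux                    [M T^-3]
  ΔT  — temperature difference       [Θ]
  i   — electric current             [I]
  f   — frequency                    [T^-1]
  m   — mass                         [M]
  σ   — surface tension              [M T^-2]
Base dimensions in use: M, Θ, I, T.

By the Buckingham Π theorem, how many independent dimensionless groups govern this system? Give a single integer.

2

Dimensional matrix (M×Θ×I×T by q×ΔT×i×f×m×σ):
  M: [ 1  0  0  0  1  1]
  Θ: [ 0  1  0  0  0  0]
  I: [ 0  0  1  0  0  0]
  T: [-3  0  0 -1  0 -2]
Echelon form has 4 nonzero rows (pivots: q,ΔT,i,f)
n=6, r=4 ⇒ 2 dimensionless groups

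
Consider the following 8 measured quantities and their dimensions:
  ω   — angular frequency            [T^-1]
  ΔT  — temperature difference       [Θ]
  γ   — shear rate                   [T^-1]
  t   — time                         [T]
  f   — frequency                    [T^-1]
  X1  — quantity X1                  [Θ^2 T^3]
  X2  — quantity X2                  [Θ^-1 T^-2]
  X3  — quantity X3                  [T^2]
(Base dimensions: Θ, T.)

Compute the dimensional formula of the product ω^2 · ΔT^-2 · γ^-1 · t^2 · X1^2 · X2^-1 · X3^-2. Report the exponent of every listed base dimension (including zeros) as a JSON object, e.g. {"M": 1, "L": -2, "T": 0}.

{"Θ": 3, "T": 5}

Dimensional matrix (Θ×T by ω×ΔT×γ×t×f×X1×X2×X3):
  Θ: [ 0  1  0  0  0  2 -1  0]
  T: [-1  0 -1  1 -1  3 -2  2]
  [Θ]: (2)·0+(-2)·1+(-1)·0+(2)·0+(2)·2+(-1)·-1+(-2)·0 = 3
  [T]: (2)·-1+(-2)·0+(-1)·-1+(2)·1+(2)·3+(-1)·-2+(-2)·2 = 5
⇒ Θ^3 T^5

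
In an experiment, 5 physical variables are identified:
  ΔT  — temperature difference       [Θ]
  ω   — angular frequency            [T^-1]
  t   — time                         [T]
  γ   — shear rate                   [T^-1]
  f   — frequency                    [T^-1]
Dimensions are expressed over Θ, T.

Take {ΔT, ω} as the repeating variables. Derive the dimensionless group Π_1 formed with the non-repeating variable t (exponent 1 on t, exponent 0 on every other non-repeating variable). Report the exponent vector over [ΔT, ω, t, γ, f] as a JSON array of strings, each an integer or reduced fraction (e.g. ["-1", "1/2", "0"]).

Write exponents as rows Θ,T / cols ΔT,ω,t,γ,f:
  Θ: [ 1  0  0  0  0]
  T: [ 0 -1  1 -1 -1]
RREF → pivots at {ΔT,ω} ⇒ r = 2
Repeat: ΔT,ω; free: t,γ,f
RREF:
  r0: [   1    0    0    0    0]
  r1: [   0    1   -1    1    1]
Fix exponent of t at 1, γ at 0, f at 0; solve each RREF row for its pivot's exponent:
  r0: exp(ΔT) + (0)·1 = 0 ⇒ exp(ΔT) = 0
  r1: exp(ω) + (-1)·1 = 0 ⇒ exp(ω) = 1
Π_1 = ω · t

["0", "1", "1", "0", "0"]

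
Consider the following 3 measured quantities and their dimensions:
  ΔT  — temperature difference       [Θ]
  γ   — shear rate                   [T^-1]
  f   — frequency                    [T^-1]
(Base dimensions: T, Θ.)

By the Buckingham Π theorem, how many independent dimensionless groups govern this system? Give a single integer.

1

Write exponents as rows T,Θ / cols ΔT,γ,f:
  T: [ 0 -1 -1]
  Θ: [ 1  0  0]
RREF → pivots at {ΔT,γ} ⇒ r = 2
Π count = n − r = 3 − 2 = 1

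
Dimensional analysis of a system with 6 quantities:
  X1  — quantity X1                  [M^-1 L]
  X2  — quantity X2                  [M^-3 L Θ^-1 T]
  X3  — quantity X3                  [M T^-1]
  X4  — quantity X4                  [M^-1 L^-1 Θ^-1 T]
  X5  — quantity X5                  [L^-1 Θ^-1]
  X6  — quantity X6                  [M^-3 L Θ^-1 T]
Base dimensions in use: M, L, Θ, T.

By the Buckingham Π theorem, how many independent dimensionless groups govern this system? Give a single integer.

Exponent matrix [M,L,Θ,T] × [X1,X2,X3,X4,X5,X6]:
  M: [-1 -3  1 -1  0 -3]
  L: [ 1  1  0 -1 -1  1]
  Θ: [ 0 -1  0 -1 -1 -1]
  T: [ 0  1 -1  1  0  1]
Echelon form has 3 nonzero rows (pivots: X1,X2,X3)
6 vars − rank 3 = 3 Π groups

3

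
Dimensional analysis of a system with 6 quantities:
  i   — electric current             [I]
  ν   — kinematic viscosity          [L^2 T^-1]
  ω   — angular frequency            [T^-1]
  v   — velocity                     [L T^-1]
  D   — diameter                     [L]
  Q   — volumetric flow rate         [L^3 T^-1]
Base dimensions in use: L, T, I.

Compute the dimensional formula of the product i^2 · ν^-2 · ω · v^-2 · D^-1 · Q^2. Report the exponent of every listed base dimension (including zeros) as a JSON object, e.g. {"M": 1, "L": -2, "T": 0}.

Exponent matrix [L,T,I] × [i,ν,ω,v,D,Q]:
  L: [ 0  2  0  1  1  3]
  T: [ 0 -1 -1 -1  0 -1]
  I: [ 1  0  0  0  0  0]
  [L]: (2)·0+(-2)·2+(1)·0+(-2)·1+(-1)·1+(2)·3 = -1
  [T]: (2)·0+(-2)·-1+(1)·-1+(-2)·-1+(-1)·0+(2)·-1 = 1
  [I]: (2)·1+(-2)·0+(1)·0+(-2)·0+(-1)·0+(2)·0 = 2
⇒ L^-1 T I^2

{"L": -1, "T": 1, "I": 2}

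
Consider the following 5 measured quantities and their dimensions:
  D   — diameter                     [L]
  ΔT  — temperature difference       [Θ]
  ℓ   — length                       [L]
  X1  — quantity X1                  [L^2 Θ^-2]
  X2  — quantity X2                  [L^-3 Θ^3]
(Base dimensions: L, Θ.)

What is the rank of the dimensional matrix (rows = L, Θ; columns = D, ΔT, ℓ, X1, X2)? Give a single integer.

2

Write exponents as rows L,Θ / cols D,ΔT,ℓ,X1,X2:
  L: [ 1  0  1  2 -3]
  Θ: [ 0  1  0 -2  3]
Echelon form has 2 nonzero rows (pivots: D,ΔT)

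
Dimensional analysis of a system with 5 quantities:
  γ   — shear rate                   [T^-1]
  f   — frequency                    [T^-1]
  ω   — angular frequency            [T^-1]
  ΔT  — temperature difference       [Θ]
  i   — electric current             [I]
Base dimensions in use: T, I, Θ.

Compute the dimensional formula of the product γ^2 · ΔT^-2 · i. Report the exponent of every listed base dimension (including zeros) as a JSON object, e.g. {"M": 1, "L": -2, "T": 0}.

Write exponents as rows T,I,Θ / cols γ,f,ω,ΔT,i:
  T: [-1 -1 -1  0  0]
  I: [ 0  0  0  0  1]
  Θ: [ 0  0  0  1  0]
  [T]: (2)·-1+(-2)·0+(1)·0 = -2
  [I]: (2)·0+(-2)·0+(1)·1 = 1
  [Θ]: (2)·0+(-2)·1+(1)·0 = -2
⇒ T^-2 I Θ^-2

{"T": -2, "I": 1, "Θ": -2}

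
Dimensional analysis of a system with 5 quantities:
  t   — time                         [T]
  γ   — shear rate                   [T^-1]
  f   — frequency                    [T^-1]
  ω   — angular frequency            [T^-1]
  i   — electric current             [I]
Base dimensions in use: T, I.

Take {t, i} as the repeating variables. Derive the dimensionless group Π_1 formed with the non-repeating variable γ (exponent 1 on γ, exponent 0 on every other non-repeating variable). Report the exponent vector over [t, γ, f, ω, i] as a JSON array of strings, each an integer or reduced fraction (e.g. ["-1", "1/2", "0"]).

Write exponents as rows T,I / cols t,γ,f,ω,i:
  T: [ 1 -1 -1 -1  0]
  I: [ 0  0  0  0  1]
Echelon form has 2 nonzero rows (pivots: t,i)
Repeat: t,i; free: γ,f,ω
RREF:
  r0: [   1   -1   -1   -1    0]
  r1: [   0    0    0    0    1]
Fix exponent of γ at 1, f at 0, ω at 0; solve each RREF row for its pivot's exponent:
  r0: exp(t) + (-1)·1 = 0 ⇒ exp(t) = 1
  r1: exp(i) + (0)·1 = 0 ⇒ exp(i) = 0
Π_1 = t · γ

["1", "1", "0", "0", "0"]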